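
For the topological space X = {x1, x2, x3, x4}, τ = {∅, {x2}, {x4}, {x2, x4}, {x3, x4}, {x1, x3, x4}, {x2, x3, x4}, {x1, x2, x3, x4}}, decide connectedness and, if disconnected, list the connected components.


(X, τ) is disconnected; components = [{x2}, {x1, x3, x4}].

Find clopen sets (U ∈ τ with X ∖ U ∈ τ):
  U = ∅, X ∖ U = {x1, x2, x3, x4} — both open, so U is clopen.
  U = {x2}, X ∖ U = {x1, x3, x4} — both open, so U is clopen.
  U = {x1, x3, x4}, X ∖ U = {x2} — both open, so U is clopen.
  U = {x1, x2, x3, x4}, X ∖ U = ∅ — both open, so U is clopen.
Nontrivial clopen(s) exist: e.g. {x2}. So (X, τ) is disconnected.
Compute connected components by grouping points that agree on all clopens:
  component: {x2}
  component: {x1, x3, x4}


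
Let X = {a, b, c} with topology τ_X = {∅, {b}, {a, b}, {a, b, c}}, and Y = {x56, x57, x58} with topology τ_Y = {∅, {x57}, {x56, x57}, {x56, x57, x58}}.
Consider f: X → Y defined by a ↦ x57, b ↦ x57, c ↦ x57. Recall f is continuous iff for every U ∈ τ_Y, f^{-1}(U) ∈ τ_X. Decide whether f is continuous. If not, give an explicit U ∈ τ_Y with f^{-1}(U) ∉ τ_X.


f IS continuous.

Compute f^{-1}(U) for each U ∈ τ_Y:
  U = ∅: f^{-1}(U) = ∅ ∈ τ_X ✓.
  U = {x57}: f^{-1}(U) = {a, b, c} ∈ τ_X ✓.
  U = {x56, x57}: f^{-1}(U) = {a, b, c} ∈ τ_X ✓.
  U = {x56, x57, x58}: f^{-1}(U) = {a, b, c} ∈ τ_X ✓.
Every preimage lies in τ_X, so f IS continuous.


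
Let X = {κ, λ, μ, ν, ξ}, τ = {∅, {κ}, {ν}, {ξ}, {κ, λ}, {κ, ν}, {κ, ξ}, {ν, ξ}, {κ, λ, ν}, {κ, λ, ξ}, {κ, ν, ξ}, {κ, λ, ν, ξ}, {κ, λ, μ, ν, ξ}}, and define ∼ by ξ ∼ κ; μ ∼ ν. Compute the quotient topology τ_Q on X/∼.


X/∼ = {[κ=ξ], [λ], [μ=ν]}; |τ_Q| = 4.

Equivalence classes: [κ=ξ], [λ], [μ=ν].
Quotient map π: X → X/∼ sends κ ↦ [κ=ξ], λ ↦ [λ], μ ↦ [μ=ν], ν ↦ [μ=ν], ξ ↦ [κ=ξ].
For each subset V ⊆ X/∼, compute π^{-1}(V) ⊆ X and check whether π^{-1}(V) ∈ τ. V is open in τ_Q iff π^{-1}(V) ∈ τ.
  V = {}: π^{-1}(V) = ∅ ∈ τ ✓.
  V = {[κ=ξ]}: π^{-1}(V) = {κ, ξ} ∈ τ ✓.
  V = {[λ]}: π^{-1}(V) = {λ} ∉ τ ✗.
  V = {[κ=ξ], [λ]}: π^{-1}(V) = {κ, λ, ξ} ∈ τ ✓.
  V = {[μ=ν]}: π^{-1}(V) = {μ, ν} ∉ τ ✗.
  V = {[κ=ξ], [μ=ν]}: π^{-1}(V) = {κ, μ, ν, ξ} ∉ τ ✗.
  V = {[λ], [μ=ν]}: π^{-1}(V) = {λ, μ, ν} ∉ τ ✗.
  V = {[κ=ξ], [λ], [μ=ν]}: π^{-1}(V) = {κ, λ, μ, ν, ξ} ∈ τ ✓.
Open sets in the quotient: τ_Q = {{}, {[κ=ξ]}, {[κ=ξ], [λ]}, {[κ=ξ], [λ], [μ=ν]}} (4 elements).


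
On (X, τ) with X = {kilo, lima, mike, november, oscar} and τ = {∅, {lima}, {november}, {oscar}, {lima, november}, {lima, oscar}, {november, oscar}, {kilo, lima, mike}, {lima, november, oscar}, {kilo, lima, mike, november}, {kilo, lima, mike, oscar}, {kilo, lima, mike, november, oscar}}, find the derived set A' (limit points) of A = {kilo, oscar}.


A' = {mike}

For each x ∈ X, list the open sets U ∈ τ with x ∈ U, then check whether U ∩ (A ∖ {x}) ≠ ∅ for every such U.
  x = kilo: open {kilo, lima, mike} ∋ x has {kilo, lima, mike} ∩ (A ∖ {kilo}) = ∅, so x is NOT a limit point.
  x = lima: open {lima} ∋ x has {lima} ∩ (A ∖ {lima}) = ∅, so x is NOT a limit point.
  x = mike: opens ∋ x are {kilo, lima, mike}, {kilo, lima, mike, november}, {kilo, lima, mike, oscar}, {kilo, lima, mike, november, oscar}; each meets A ∖ {mike}, so x IS a limit point.
  x = november: open {november} ∋ x has {november} ∩ (A ∖ {november}) = ∅, so x is NOT a limit point.
  x = oscar: open {oscar} ∋ x has {oscar} ∩ (A ∖ {oscar}) = ∅, so x is NOT a limit point.
Collecting: A' = {mike}.


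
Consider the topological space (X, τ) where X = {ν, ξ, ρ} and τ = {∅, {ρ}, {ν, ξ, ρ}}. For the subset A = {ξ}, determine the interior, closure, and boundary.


int(A) = ∅, cl(A) = {ν, ξ}, ∂A = {ν, ξ}.

Closed sets in (X, τ) are complements of opens:
  closed(X, τ) = {∅, {ν, ξ}, {ν, ξ, ρ}}.
int(A) = ⋃ {U ∈ τ : U ⊆ A}. Opens contained in A: ∅.
Taking the union of these: int(A) = ∅.
cl(A) = ⋂ {C closed : A ⊆ C}. Closed sets containing A: {ν, ξ}, {ν, ξ, ρ}.
Intersecting these: cl(A) = {ν, ξ}.
∂A = cl(A) ∖ int(A) = {ν, ξ} ∖ ∅ = {ν, ξ}.


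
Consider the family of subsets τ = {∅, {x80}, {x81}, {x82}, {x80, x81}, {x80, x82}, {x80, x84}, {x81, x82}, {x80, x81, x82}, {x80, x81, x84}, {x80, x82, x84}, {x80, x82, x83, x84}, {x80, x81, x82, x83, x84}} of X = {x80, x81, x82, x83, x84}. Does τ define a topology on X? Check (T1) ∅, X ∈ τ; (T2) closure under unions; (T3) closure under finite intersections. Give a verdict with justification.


τ is NOT a topology on X.

Axiom (T1): ∅ ∈ τ? Yes; X ∈ τ? Yes.
Axiom (T2/T3): check pairwise unions and intersections of members of τ.
Counterexample for (T2): {x81} ∪ {x80, x82, x84} = {x80, x81, x82, x84} ∉ τ. Therefore τ is NOT a topology.


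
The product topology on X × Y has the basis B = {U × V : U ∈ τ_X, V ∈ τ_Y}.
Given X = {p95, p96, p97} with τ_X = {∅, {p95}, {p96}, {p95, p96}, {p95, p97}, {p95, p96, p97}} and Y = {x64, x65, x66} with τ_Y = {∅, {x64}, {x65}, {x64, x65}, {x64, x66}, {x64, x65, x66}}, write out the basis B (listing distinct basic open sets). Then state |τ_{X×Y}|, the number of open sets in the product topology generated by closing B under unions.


Basis B = {∅ × ∅, {p95} × {x64}, {p95} × {x65}, {p96} × {x64}, {p96} × {x65}, {p95} × {x64, x65}, {p95} × {x64, x66}, {p95, p96} × {x64}, {p95, p97} × {x64}, {p95, p96} × {x65}, {p95, p97} × {x65}, {p96} × {x64, x65}, {p96} × {x64, x66}, {p95} × {x64, x65, x66}, {p95, p96, p97} × {x64}, {p95, p96, p97} × {x65}, {p96} × {x64, x65, x66}, {p95, p96} × {x64, x65}, {p95, p97} × {x64, x65}, {p95, p96} × {x64, x66}, {p95, p97} × {x64, x66}, {p95, p96} × {x64, x65, x66}, {p95, p97} × {x64, x65, x66}, {p95, p96, p97} × {x64, x65}, {p95, p96, p97} × {x64, x66}, {p95, p96, p97} × {x64, x65, x66}}; |τ_{X×Y}| = 108.

Enumerate products U × V with U ∈ τ_X, V ∈ τ_Y (deduplicated):
  ∅ × ∅ = {} (∅)
  {p95} × {x64} = {(p95,x64)}
  {p95} × {x65} = {(p95,x65)}
  {p96} × {x64} = {(p96,x64)}
  {p96} × {x65} = {(p96,x65)}
  {p95} × {x64, x65} = {(p95,x64), (p95,x65)}
  {p95} × {x64, x66} = {(p95,x64), (p95,x66)}
  {p95, p96} × {x64} = {(p95,x64), (p96,x64)}
  {p95, p97} × {x64} = {(p95,x64), (p97,x64)}
  {p95, p96} × {x65} = {(p95,x65), (p96,x65)}
  {p95, p97} × {x65} = {(p95,x65), (p97,x65)}
  {p96} × {x64, x65} = {(p96,x64), (p96,x65)}
  {p96} × {x64, x66} = {(p96,x64), (p96,x66)}
  {p95} × {x64, x65, x66} = {(p95,x64), (p95,x65), (p95,x66)}
  {p95, p96, p97} × {x64} = {(p95,x64), (p96,x64), (p97,x64)}
  {p95, p96, p97} × {x65} = {(p95,x65), (p96,x65), (p97,x65)}
  {p96} × {x64, x65, x66} = {(p96,x64), (p96,x65), (p96,x66)}
  {p95, p96} × {x64, x65} = {(p95,x64), (p95,x65), (p96,x64), (p96,x65)}
  {p95, p97} × {x64, x65} = {(p95,x64), (p95,x65), (p97,x64), (p97,x65)}
  {p95, p96} × {x64, x66} = {(p95,x64), (p95,x66), (p96,x64), (p96,x66)}
  {p95, p97} × {x64, x66} = {(p95,x64), (p95,x66), (p97,x64), (p97,x66)}
  {p95, p96} × {x64, x65, x66} = {(p95,x64), (p95,x65), (p95,x66), (p96,x64), (p96,x65), (p96,x66)}
  {p95, p97} × {x64, x65, x66} = {(p95,x64), (p95,x65), (p95,x66), (p97,x64), (p97,x65), (p97,x66)}
  {p95, p96, p97} × {x64, x65} = {(p95,x64), (p95,x65), (p96,x64), (p96,x65), (p97,x64), (p97,x65)}
  {p95, p96, p97} × {x64, x66} = {(p95,x64), (p95,x66), (p96,x64), (p96,x66), (p97,x64), (p97,x66)}
  {p95, p96, p97} × {x64, x65, x66} = {(p95,x64), (p95,x65), (p95,x66), (p96,x64), (p96,x65), (p96,x66), (p97,x64), (p97,x65), (p97,x66)}
These 26 distinct sets form the basis B.
Close under arbitrary unions to get τ_{X×Y}; counting gives |τ_{X×Y}| = 108.


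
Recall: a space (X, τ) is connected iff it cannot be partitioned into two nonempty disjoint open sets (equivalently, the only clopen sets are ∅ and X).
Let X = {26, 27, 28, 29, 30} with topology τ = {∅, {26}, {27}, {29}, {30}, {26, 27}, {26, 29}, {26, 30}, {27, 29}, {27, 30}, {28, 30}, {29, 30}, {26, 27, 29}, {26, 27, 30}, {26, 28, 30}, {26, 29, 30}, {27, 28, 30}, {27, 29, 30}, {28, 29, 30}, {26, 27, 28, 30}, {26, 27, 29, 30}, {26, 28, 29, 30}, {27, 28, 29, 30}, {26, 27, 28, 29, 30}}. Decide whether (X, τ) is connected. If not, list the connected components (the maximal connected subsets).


(X, τ) is disconnected; components = [{26}, {27}, {29}, {28, 30}].

Find clopen sets (U ∈ τ with X ∖ U ∈ τ):
  U = ∅, X ∖ U = {26, 27, 28, 29, 30} — both open, so U is clopen.
  U = {26}, X ∖ U = {27, 28, 29, 30} — both open, so U is clopen.
  U = {27}, X ∖ U = {26, 28, 29, 30} — both open, so U is clopen.
  U = {29}, X ∖ U = {26, 27, 28, 30} — both open, so U is clopen.
  U = {26, 27}, X ∖ U = {28, 29, 30} — both open, so U is clopen.
  U = {26, 29}, X ∖ U = {27, 28, 30} — both open, so U is clopen.
  U = {27, 29}, X ∖ U = {26, 28, 30} — both open, so U is clopen.
  U = {28, 30}, X ∖ U = {26, 27, 29} — both open, so U is clopen.
  U = {26, 27, 29}, X ∖ U = {28, 30} — both open, so U is clopen.
  U = {26, 28, 30}, X ∖ U = {27, 29} — both open, so U is clopen.
  U = {27, 28, 30}, X ∖ U = {26, 29} — both open, so U is clopen.
  U = {28, 29, 30}, X ∖ U = {26, 27} — both open, so U is clopen.
  U = {26, 27, 28, 30}, X ∖ U = {29} — both open, so U is clopen.
  U = {26, 28, 29, 30}, X ∖ U = {27} — both open, so U is clopen.
  U = {27, 28, 29, 30}, X ∖ U = {26} — both open, so U is clopen.
  U = {26, 27, 28, 29, 30}, X ∖ U = ∅ — both open, so U is clopen.
Nontrivial clopen(s) exist: e.g. {26, 28, 29, 30}. So (X, τ) is disconnected.
Compute connected components by grouping points that agree on all clopens:
  component: {26}
  component: {27}
  component: {29}
  component: {28, 30}


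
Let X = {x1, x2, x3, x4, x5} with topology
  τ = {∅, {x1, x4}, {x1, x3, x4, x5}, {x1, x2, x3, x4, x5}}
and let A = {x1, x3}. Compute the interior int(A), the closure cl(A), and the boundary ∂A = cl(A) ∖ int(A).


int(A) = ∅, cl(A) = {x1, x2, x3, x4, x5}, ∂A = {x1, x2, x3, x4, x5}.

Closed sets in (X, τ) are complements of opens:
  closed(X, τ) = {∅, {x2}, {x2, x3, x5}, {x1, x2, x3, x4, x5}}.
int(A) = ⋃ {U ∈ τ : U ⊆ A}. Opens contained in A: ∅.
Taking the union of these: int(A) = ∅.
cl(A) = ⋂ {C closed : A ⊆ C}. Closed sets containing A: {x1, x2, x3, x4, x5}.
Intersecting these: cl(A) = {x1, x2, x3, x4, x5}.
∂A = cl(A) ∖ int(A) = {x1, x2, x3, x4, x5} ∖ ∅ = {x1, x2, x3, x4, x5}.


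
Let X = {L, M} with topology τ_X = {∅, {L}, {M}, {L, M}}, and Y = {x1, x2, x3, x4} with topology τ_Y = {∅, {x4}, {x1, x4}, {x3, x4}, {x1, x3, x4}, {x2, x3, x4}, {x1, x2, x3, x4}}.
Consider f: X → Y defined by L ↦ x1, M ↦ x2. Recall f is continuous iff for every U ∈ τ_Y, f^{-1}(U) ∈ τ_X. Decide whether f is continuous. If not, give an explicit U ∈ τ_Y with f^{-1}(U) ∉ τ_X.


f IS continuous.

Compute f^{-1}(U) for each U ∈ τ_Y:
  U = ∅: f^{-1}(U) = ∅ ∈ τ_X ✓.
  U = {x4}: f^{-1}(U) = ∅ ∈ τ_X ✓.
  U = {x1, x4}: f^{-1}(U) = {L} ∈ τ_X ✓.
  U = {x3, x4}: f^{-1}(U) = ∅ ∈ τ_X ✓.
  U = {x1, x3, x4}: f^{-1}(U) = {L} ∈ τ_X ✓.
  U = {x2, x3, x4}: f^{-1}(U) = {M} ∈ τ_X ✓.
  U = {x1, x2, x3, x4}: f^{-1}(U) = {L, M} ∈ τ_X ✓.
Every preimage lies in τ_X, so f IS continuous.


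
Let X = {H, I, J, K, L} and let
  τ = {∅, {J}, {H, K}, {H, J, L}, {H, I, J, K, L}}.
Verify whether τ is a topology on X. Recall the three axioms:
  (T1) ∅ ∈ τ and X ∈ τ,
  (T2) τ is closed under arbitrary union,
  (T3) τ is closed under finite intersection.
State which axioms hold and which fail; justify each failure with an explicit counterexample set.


τ is NOT a topology on X.

Axiom (T1): ∅ ∈ τ? Yes; X ∈ τ? Yes.
Axiom (T2/T3): check pairwise unions and intersections of members of τ.
Counterexample for (T2): {J} ∪ {H, K} = {H, J, K} ∉ τ. Therefore τ is NOT a topology.


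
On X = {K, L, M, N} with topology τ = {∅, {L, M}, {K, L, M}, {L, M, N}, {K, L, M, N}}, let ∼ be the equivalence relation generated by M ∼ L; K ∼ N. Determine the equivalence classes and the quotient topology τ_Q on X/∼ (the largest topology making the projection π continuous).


X/∼ = {[K=N], [L=M]}; |τ_Q| = 3.

Equivalence classes: [K=N], [L=M].
Quotient map π: X → X/∼ sends K ↦ [K=N], L ↦ [L=M], M ↦ [L=M], N ↦ [K=N].
For each subset V ⊆ X/∼, compute π^{-1}(V) ⊆ X and check whether π^{-1}(V) ∈ τ. V is open in τ_Q iff π^{-1}(V) ∈ τ.
  V = {}: π^{-1}(V) = ∅ ∈ τ ✓.
  V = {[K=N]}: π^{-1}(V) = {K, N} ∉ τ ✗.
  V = {[L=M]}: π^{-1}(V) = {L, M} ∈ τ ✓.
  V = {[K=N], [L=M]}: π^{-1}(V) = {K, L, M, N} ∈ τ ✓.
Open sets in the quotient: τ_Q = {{}, {[L=M]}, {[K=N], [L=M]}} (3 elements).


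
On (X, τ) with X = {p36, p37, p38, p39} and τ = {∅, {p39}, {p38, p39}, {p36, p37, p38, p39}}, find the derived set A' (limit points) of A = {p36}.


A' = {p37}

For each x ∈ X, list the open sets U ∈ τ with x ∈ U, then check whether U ∩ (A ∖ {x}) ≠ ∅ for every such U.
  x = p36: open {p36, p37, p38, p39} ∋ x has {p36, p37, p38, p39} ∩ (A ∖ {p36}) = ∅, so x is NOT a limit point.
  x = p37: opens ∋ x are {p36, p37, p38, p39}; each meets A ∖ {p37}, so x IS a limit point.
  x = p38: open {p38, p39} ∋ x has {p38, p39} ∩ (A ∖ {p38}) = ∅, so x is NOT a limit point.
  x = p39: open {p39} ∋ x has {p39} ∩ (A ∖ {p39}) = ∅, so x is NOT a limit point.
Collecting: A' = {p37}.


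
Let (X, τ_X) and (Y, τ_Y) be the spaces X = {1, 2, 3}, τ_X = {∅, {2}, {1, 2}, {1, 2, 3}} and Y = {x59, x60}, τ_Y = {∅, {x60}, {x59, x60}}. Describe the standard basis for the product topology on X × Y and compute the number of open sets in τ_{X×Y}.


Basis B = {∅ × ∅, {2} × {x60}, {1, 2} × {x60}, {2} × {x59, x60}, {1, 2, 3} × {x60}, {1, 2} × {x59, x60}, {1, 2, 3} × {x59, x60}}; |τ_{X×Y}| = 10.

Enumerate products U × V with U ∈ τ_X, V ∈ τ_Y (deduplicated):
  ∅ × ∅ = {} (∅)
  {2} × {x60} = {(2,x60)}
  {1, 2} × {x60} = {(1,x60), (2,x60)}
  {2} × {x59, x60} = {(2,x59), (2,x60)}
  {1, 2, 3} × {x60} = {(1,x60), (2,x60), (3,x60)}
  {1, 2} × {x59, x60} = {(1,x59), (1,x60), (2,x59), (2,x60)}
  {1, 2, 3} × {x59, x60} = {(1,x59), (1,x60), (2,x59), (2,x60), (3,x59), (3,x60)}
These 7 distinct sets form the basis B.
Close under arbitrary unions to get τ_{X×Y}; counting gives |τ_{X×Y}| = 10.


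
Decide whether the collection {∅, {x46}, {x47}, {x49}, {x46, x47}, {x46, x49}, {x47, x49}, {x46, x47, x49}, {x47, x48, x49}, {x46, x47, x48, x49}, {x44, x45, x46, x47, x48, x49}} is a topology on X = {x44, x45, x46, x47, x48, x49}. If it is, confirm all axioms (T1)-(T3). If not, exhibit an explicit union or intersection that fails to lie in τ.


τ IS a topology on X.

Axiom (T1): ∅ ∈ τ? Yes; X ∈ τ? Yes.
Axiom (T2/T3): check pairwise unions and intersections of members of τ.
All pairwise intersections and unions checked — each lies in τ. Therefore τ satisfies (T1), (T2), (T3): it IS a topology on X.


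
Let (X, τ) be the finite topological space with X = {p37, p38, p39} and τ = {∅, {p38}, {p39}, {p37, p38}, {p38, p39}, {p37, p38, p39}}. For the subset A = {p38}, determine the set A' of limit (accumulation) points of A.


A' = {p37}

For each x ∈ X, list the open sets U ∈ τ with x ∈ U, then check whether U ∩ (A ∖ {x}) ≠ ∅ for every such U.
  x = p37: opens ∋ x are {p37, p38}, {p37, p38, p39}; each meets A ∖ {p37}, so x IS a limit point.
  x = p38: open {p38} ∋ x has {p38} ∩ (A ∖ {p38}) = ∅, so x is NOT a limit point.
  x = p39: open {p39} ∋ x has {p39} ∩ (A ∖ {p39}) = ∅, so x is NOT a limit point.
Collecting: A' = {p37}.


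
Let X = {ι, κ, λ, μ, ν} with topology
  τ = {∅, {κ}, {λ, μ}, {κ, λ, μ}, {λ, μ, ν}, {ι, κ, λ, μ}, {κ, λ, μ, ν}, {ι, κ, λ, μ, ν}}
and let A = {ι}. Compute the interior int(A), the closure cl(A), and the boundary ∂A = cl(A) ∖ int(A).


int(A) = ∅, cl(A) = {ι}, ∂A = {ι}.

Closed sets in (X, τ) are complements of opens:
  closed(X, τ) = {∅, {ι}, {ν}, {ι, κ}, {ι, ν}, {ι, κ, ν}, {ι, λ, μ, ν}, {ι, κ, λ, μ, ν}}.
int(A) = ⋃ {U ∈ τ : U ⊆ A}. Opens contained in A: ∅.
Taking the union of these: int(A) = ∅.
cl(A) = ⋂ {C closed : A ⊆ C}. Closed sets containing A: {ι}, {ι, κ}, {ι, ν}, {ι, κ, ν}, {ι, λ, μ, ν}, {ι, κ, λ, μ, ν}.
Intersecting these: cl(A) = {ι}.
∂A = cl(A) ∖ int(A) = {ι} ∖ ∅ = {ι}.


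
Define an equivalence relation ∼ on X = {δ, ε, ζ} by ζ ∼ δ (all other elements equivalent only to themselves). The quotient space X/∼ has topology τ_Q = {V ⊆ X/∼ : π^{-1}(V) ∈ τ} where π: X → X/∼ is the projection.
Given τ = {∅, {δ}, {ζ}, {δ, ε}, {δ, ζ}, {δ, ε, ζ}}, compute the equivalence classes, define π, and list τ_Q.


X/∼ = {[δ=ζ], [ε]}; |τ_Q| = 3.

Equivalence classes: [δ=ζ], [ε].
Quotient map π: X → X/∼ sends δ ↦ [δ=ζ], ε ↦ [ε], ζ ↦ [δ=ζ].
For each subset V ⊆ X/∼, compute π^{-1}(V) ⊆ X and check whether π^{-1}(V) ∈ τ. V is open in τ_Q iff π^{-1}(V) ∈ τ.
  V = {}: π^{-1}(V) = ∅ ∈ τ ✓.
  V = {[δ=ζ]}: π^{-1}(V) = {δ, ζ} ∈ τ ✓.
  V = {[ε]}: π^{-1}(V) = {ε} ∉ τ ✗.
  V = {[δ=ζ], [ε]}: π^{-1}(V) = {δ, ε, ζ} ∈ τ ✓.
Open sets in the quotient: τ_Q = {{}, {[δ=ζ]}, {[δ=ζ], [ε]}} (3 elements).


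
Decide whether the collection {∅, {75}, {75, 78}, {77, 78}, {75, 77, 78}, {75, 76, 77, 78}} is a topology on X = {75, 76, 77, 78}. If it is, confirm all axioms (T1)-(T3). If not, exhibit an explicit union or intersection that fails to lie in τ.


τ is NOT a topology on X.

Axiom (T1): ∅ ∈ τ? Yes; X ∈ τ? Yes.
Axiom (T2/T3): check pairwise unions and intersections of members of τ.
Counterexample for (T3): {75, 78} ∩ {77, 78} = {78} ∉ τ. Therefore τ is NOT a topology.


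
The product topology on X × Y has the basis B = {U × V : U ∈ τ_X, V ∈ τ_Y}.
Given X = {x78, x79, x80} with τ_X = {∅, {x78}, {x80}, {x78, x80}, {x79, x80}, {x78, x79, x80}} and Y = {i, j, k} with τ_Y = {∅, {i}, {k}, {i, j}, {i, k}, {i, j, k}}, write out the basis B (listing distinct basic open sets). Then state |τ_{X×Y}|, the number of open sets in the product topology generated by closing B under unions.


Basis B = {∅ × ∅, {x78} × {i}, {x78} × {k}, {x80} × {i}, {x80} × {k}, {x78} × {i, j}, {x78} × {i, k}, {x78, x80} × {i}, {x78, x80} × {k}, {x79, x80} × {i}, {x79, x80} × {k}, {x80} × {i, j}, {x80} × {i, k}, {x78} × {i, j, k}, {x78, x79, x80} × {i}, {x78, x79, x80} × {k}, {x80} × {i, j, k}, {x78, x80} × {i, j}, {x78, x80} × {i, k}, {x79, x80} × {i, j}, {x79, x80} × {i, k}, {x78, x80} × {i, j, k}, {x78, x79, x80} × {i, j}, {x78, x79, x80} × {i, k}, {x79, x80} × {i, j, k}, {x78, x79, x80} × {i, j, k}}; |τ_{X×Y}| = 108.

Enumerate products U × V with U ∈ τ_X, V ∈ τ_Y (deduplicated):
  ∅ × ∅ = {} (∅)
  {x78} × {i} = {(x78,i)}
  {x78} × {k} = {(x78,k)}
  {x80} × {i} = {(x80,i)}
  {x80} × {k} = {(x80,k)}
  {x78} × {i, j} = {(x78,i), (x78,j)}
  {x78} × {i, k} = {(x78,i), (x78,k)}
  {x78, x80} × {i} = {(x78,i), (x80,i)}
  {x78, x80} × {k} = {(x78,k), (x80,k)}
  {x79, x80} × {i} = {(x79,i), (x80,i)}
  {x79, x80} × {k} = {(x79,k), (x80,k)}
  {x80} × {i, j} = {(x80,i), (x80,j)}
  {x80} × {i, k} = {(x80,i), (x80,k)}
  {x78} × {i, j, k} = {(x78,i), (x78,j), (x78,k)}
  {x78, x79, x80} × {i} = {(x78,i), (x79,i), (x80,i)}
  {x78, x79, x80} × {k} = {(x78,k), (x79,k), (x80,k)}
  {x80} × {i, j, k} = {(x80,i), (x80,j), (x80,k)}
  {x78, x80} × {i, j} = {(x78,i), (x78,j), (x80,i), (x80,j)}
  {x78, x80} × {i, k} = {(x78,i), (x78,k), (x80,i), (x80,k)}
  {x79, x80} × {i, j} = {(x79,i), (x79,j), (x80,i), (x80,j)}
  {x79, x80} × {i, k} = {(x79,i), (x79,k), (x80,i), (x80,k)}
  {x78, x80} × {i, j, k} = {(x78,i), (x78,j), (x78,k), (x80,i), (x80,j), (x80,k)}
  {x78, x79, x80} × {i, j} = {(x78,i), (x78,j), (x79,i), (x79,j), (x80,i), (x80,j)}
  {x78, x79, x80} × {i, k} = {(x78,i), (x78,k), (x79,i), (x79,k), (x80,i), (x80,k)}
  {x79, x80} × {i, j, k} = {(x79,i), (x79,j), (x79,k), (x80,i), (x80,j), (x80,k)}
  {x78, x79, x80} × {i, j, k} = {(x78,i), (x78,j), (x78,k), (x79,i), (x79,j), (x79,k), (x80,i), (x80,j), (x80,k)}
These 26 distinct sets form the basis B.
Close under arbitrary unions to get τ_{X×Y}; counting gives |τ_{X×Y}| = 108.


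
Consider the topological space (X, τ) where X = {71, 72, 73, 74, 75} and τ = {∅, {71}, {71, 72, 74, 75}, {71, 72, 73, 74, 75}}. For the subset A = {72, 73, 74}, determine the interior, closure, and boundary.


int(A) = ∅, cl(A) = {72, 73, 74, 75}, ∂A = {72, 73, 74, 75}.

Closed sets in (X, τ) are complements of opens:
  closed(X, τ) = {∅, {73}, {72, 73, 74, 75}, {71, 72, 73, 74, 75}}.
int(A) = ⋃ {U ∈ τ : U ⊆ A}. Opens contained in A: ∅.
Taking the union of these: int(A) = ∅.
cl(A) = ⋂ {C closed : A ⊆ C}. Closed sets containing A: {72, 73, 74, 75}, {71, 72, 73, 74, 75}.
Intersecting these: cl(A) = {72, 73, 74, 75}.
∂A = cl(A) ∖ int(A) = {72, 73, 74, 75} ∖ ∅ = {72, 73, 74, 75}.


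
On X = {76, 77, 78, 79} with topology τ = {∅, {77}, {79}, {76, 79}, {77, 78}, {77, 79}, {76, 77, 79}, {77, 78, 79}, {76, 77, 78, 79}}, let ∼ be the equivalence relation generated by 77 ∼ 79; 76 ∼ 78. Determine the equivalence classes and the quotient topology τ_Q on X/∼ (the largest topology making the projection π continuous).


X/∼ = {[76=78], [77=79]}; |τ_Q| = 3.

Equivalence classes: [76=78], [77=79].
Quotient map π: X → X/∼ sends 76 ↦ [76=78], 77 ↦ [77=79], 78 ↦ [76=78], 79 ↦ [77=79].
For each subset V ⊆ X/∼, compute π^{-1}(V) ⊆ X and check whether π^{-1}(V) ∈ τ. V is open in τ_Q iff π^{-1}(V) ∈ τ.
  V = {}: π^{-1}(V) = ∅ ∈ τ ✓.
  V = {[76=78]}: π^{-1}(V) = {76, 78} ∉ τ ✗.
  V = {[77=79]}: π^{-1}(V) = {77, 79} ∈ τ ✓.
  V = {[76=78], [77=79]}: π^{-1}(V) = {76, 77, 78, 79} ∈ τ ✓.
Open sets in the quotient: τ_Q = {{}, {[77=79]}, {[76=78], [77=79]}} (3 elements).


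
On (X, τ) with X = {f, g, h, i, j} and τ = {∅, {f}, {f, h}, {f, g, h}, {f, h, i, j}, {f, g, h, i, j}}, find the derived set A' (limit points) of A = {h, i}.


A' = {g, i, j}

For each x ∈ X, list the open sets U ∈ τ with x ∈ U, then check whether U ∩ (A ∖ {x}) ≠ ∅ for every such U.
  x = f: open {f} ∋ x has {f} ∩ (A ∖ {f}) = ∅, so x is NOT a limit point.
  x = g: opens ∋ x are {f, g, h}, {f, g, h, i, j}; each meets A ∖ {g}, so x IS a limit point.
  x = h: open {f, h} ∋ x has {f, h} ∩ (A ∖ {h}) = ∅, so x is NOT a limit point.
  x = i: opens ∋ x are {f, h, i, j}, {f, g, h, i, j}; each meets A ∖ {i}, so x IS a limit point.
  x = j: opens ∋ x are {f, h, i, j}, {f, g, h, i, j}; each meets A ∖ {j}, so x IS a limit point.
Collecting: A' = {g, i, j}.


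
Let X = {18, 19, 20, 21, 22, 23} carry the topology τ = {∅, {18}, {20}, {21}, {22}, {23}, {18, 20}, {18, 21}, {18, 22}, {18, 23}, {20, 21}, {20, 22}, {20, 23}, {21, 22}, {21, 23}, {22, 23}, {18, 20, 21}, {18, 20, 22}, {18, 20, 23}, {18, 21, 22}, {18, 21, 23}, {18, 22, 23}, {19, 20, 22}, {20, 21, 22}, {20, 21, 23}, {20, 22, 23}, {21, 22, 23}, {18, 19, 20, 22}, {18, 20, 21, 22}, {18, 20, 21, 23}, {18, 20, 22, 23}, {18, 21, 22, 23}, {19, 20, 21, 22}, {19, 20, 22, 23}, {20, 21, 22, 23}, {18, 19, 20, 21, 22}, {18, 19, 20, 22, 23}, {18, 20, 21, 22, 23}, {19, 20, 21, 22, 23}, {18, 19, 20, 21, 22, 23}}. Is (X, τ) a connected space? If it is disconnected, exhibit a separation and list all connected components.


(X, τ) is disconnected; components = [{18}, {21}, {23}, {19, 20, 22}].

Find clopen sets (U ∈ τ with X ∖ U ∈ τ):
  U = ∅, X ∖ U = {18, 19, 20, 21, 22, 23} — both open, so U is clopen.
  U = {18}, X ∖ U = {19, 20, 21, 22, 23} — both open, so U is clopen.
  U = {21}, X ∖ U = {18, 19, 20, 22, 23} — both open, so U is clopen.
  U = {23}, X ∖ U = {18, 19, 20, 21, 22} — both open, so U is clopen.
  U = {18, 21}, X ∖ U = {19, 20, 22, 23} — both open, so U is clopen.
  U = {18, 23}, X ∖ U = {19, 20, 21, 22} — both open, so U is clopen.
  U = {21, 23}, X ∖ U = {18, 19, 20, 22} — both open, so U is clopen.
  U = {18, 21, 23}, X ∖ U = {19, 20, 22} — both open, so U is clopen.
  U = {19, 20, 22}, X ∖ U = {18, 21, 23} — both open, so U is clopen.
  U = {18, 19, 20, 22}, X ∖ U = {21, 23} — both open, so U is clopen.
  U = {19, 20, 21, 22}, X ∖ U = {18, 23} — both open, so U is clopen.
  U = {19, 20, 22, 23}, X ∖ U = {18, 21} — both open, so U is clopen.
  U = {18, 19, 20, 21, 22}, X ∖ U = {23} — both open, so U is clopen.
  U = {18, 19, 20, 22, 23}, X ∖ U = {21} — both open, so U is clopen.
  U = {19, 20, 21, 22, 23}, X ∖ U = {18} — both open, so U is clopen.
  U = {18, 19, 20, 21, 22, 23}, X ∖ U = ∅ — both open, so U is clopen.
Nontrivial clopen(s) exist: e.g. {21, 23}. So (X, τ) is disconnected.
Compute connected components by grouping points that agree on all clopens:
  component: {18}
  component: {21}
  component: {23}
  component: {19, 20, 22}


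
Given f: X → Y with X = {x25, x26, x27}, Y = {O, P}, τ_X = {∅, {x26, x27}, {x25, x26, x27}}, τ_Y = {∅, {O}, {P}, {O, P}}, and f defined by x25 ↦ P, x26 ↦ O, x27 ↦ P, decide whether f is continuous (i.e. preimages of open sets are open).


f is NOT continuous.

Compute f^{-1}(U) for each U ∈ τ_Y:
  U = ∅: f^{-1}(U) = ∅ ∈ τ_X ✓.
  U = {O}: f^{-1}(U) = {x26} ∉ τ_X ✗.
  U = {P}: f^{-1}(U) = {x25, x27} ∉ τ_X ✗.
  U = {O, P}: f^{-1}(U) = {x25, x26, x27} ∈ τ_X ✓.
Found U = {O} with f^{-1}(U) = {x26} not in τ_X. Therefore f is NOT continuous.


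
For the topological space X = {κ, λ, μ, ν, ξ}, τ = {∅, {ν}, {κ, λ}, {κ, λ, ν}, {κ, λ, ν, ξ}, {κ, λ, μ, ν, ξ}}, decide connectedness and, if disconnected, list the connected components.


(X, τ) is connected.

Find clopen sets (U ∈ τ with X ∖ U ∈ τ):
  U = ∅, X ∖ U = {κ, λ, μ, ν, ξ} — both open, so U is clopen.
  U = {κ, λ, μ, ν, ξ}, X ∖ U = ∅ — both open, so U is clopen.
Only trivial clopens (∅ and X) exist, so (X, τ) is connected.
Compute connected components by grouping points that agree on all clopens:
  component: {κ, λ, μ, ν, ξ}


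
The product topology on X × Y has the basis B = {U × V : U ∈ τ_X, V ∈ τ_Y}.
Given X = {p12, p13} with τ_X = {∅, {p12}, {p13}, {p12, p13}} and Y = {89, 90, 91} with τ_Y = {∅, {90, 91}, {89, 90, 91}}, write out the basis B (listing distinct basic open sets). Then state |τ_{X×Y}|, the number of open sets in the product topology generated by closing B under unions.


Basis B = {∅ × ∅, {p12} × {90, 91}, {p13} × {90, 91}, {p12} × {89, 90, 91}, {p13} × {89, 90, 91}, {p12, p13} × {90, 91}, {p12, p13} × {89, 90, 91}}; |τ_{X×Y}| = 9.

Enumerate products U × V with U ∈ τ_X, V ∈ τ_Y (deduplicated):
  ∅ × ∅ = {} (∅)
  {p12} × {90, 91} = {(p12,90), (p12,91)}
  {p13} × {90, 91} = {(p13,90), (p13,91)}
  {p12} × {89, 90, 91} = {(p12,89), (p12,90), (p12,91)}
  {p13} × {89, 90, 91} = {(p13,89), (p13,90), (p13,91)}
  {p12, p13} × {90, 91} = {(p12,90), (p12,91), (p13,90), (p13,91)}
  {p12, p13} × {89, 90, 91} = {(p12,89), (p12,90), (p12,91), (p13,89), (p13,90), (p13,91)}
These 7 distinct sets form the basis B.
Close under arbitrary unions to get τ_{X×Y}; counting gives |τ_{X×Y}| = 9.


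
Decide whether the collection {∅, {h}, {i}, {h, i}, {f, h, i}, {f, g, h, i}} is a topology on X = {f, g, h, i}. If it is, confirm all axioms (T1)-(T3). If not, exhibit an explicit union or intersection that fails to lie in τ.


τ IS a topology on X.

Axiom (T1): ∅ ∈ τ? Yes; X ∈ τ? Yes.
Axiom (T2/T3): check pairwise unions and intersections of members of τ.
All pairwise intersections and unions checked — each lies in τ. Therefore τ satisfies (T1), (T2), (T3): it IS a topology on X.


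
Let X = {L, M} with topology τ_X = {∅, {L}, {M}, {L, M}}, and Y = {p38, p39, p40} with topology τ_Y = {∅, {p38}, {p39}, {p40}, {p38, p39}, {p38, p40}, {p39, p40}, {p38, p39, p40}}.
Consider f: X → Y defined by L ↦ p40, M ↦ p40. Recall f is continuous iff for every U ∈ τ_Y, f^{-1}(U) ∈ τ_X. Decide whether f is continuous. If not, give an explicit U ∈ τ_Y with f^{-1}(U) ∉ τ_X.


f IS continuous.

Compute f^{-1}(U) for each U ∈ τ_Y:
  U = ∅: f^{-1}(U) = ∅ ∈ τ_X ✓.
  U = {p38}: f^{-1}(U) = ∅ ∈ τ_X ✓.
  U = {p39}: f^{-1}(U) = ∅ ∈ τ_X ✓.
  U = {p40}: f^{-1}(U) = {L, M} ∈ τ_X ✓.
  U = {p38, p39}: f^{-1}(U) = ∅ ∈ τ_X ✓.
  U = {p38, p40}: f^{-1}(U) = {L, M} ∈ τ_X ✓.
  U = {p39, p40}: f^{-1}(U) = {L, M} ∈ τ_X ✓.
  U = {p38, p39, p40}: f^{-1}(U) = {L, M} ∈ τ_X ✓.
Every preimage lies in τ_X, so f IS continuous.


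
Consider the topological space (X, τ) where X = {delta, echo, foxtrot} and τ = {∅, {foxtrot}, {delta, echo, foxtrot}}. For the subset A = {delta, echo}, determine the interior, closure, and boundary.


int(A) = ∅, cl(A) = {delta, echo}, ∂A = {delta, echo}.

Closed sets in (X, τ) are complements of opens:
  closed(X, τ) = {∅, {delta, echo}, {delta, echo, foxtrot}}.
int(A) = ⋃ {U ∈ τ : U ⊆ A}. Opens contained in A: ∅.
Taking the union of these: int(A) = ∅.
cl(A) = ⋂ {C closed : A ⊆ C}. Closed sets containing A: {delta, echo}, {delta, echo, foxtrot}.
Intersecting these: cl(A) = {delta, echo}.
∂A = cl(A) ∖ int(A) = {delta, echo} ∖ ∅ = {delta, echo}.


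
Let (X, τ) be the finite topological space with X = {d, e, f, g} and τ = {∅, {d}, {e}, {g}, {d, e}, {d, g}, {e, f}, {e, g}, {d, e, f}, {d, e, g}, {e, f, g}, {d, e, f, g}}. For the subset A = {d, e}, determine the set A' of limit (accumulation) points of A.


A' = {f}

For each x ∈ X, list the open sets U ∈ τ with x ∈ U, then check whether U ∩ (A ∖ {x}) ≠ ∅ for every such U.
  x = d: open {d} ∋ x has {d} ∩ (A ∖ {d}) = ∅, so x is NOT a limit point.
  x = e: open {e} ∋ x has {e} ∩ (A ∖ {e}) = ∅, so x is NOT a limit point.
  x = f: opens ∋ x are {e, f}, {d, e, f}, {e, f, g}, {d, e, f, g}; each meets A ∖ {f}, so x IS a limit point.
  x = g: open {g} ∋ x has {g} ∩ (A ∖ {g}) = ∅, so x is NOT a limit point.
Collecting: A' = {f}.


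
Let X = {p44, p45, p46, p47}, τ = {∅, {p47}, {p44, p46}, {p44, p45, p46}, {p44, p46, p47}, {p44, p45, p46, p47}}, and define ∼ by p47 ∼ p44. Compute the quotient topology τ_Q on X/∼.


X/∼ = {[p44=p47], [p45], [p46]}; |τ_Q| = 3.

Equivalence classes: [p44=p47], [p45], [p46].
Quotient map π: X → X/∼ sends p44 ↦ [p44=p47], p45 ↦ [p45], p46 ↦ [p46], p47 ↦ [p44=p47].
For each subset V ⊆ X/∼, compute π^{-1}(V) ⊆ X and check whether π^{-1}(V) ∈ τ. V is open in τ_Q iff π^{-1}(V) ∈ τ.
  V = {}: π^{-1}(V) = ∅ ∈ τ ✓.
  V = {[p44=p47]}: π^{-1}(V) = {p44, p47} ∉ τ ✗.
  V = {[p45]}: π^{-1}(V) = {p45} ∉ τ ✗.
  V = {[p44=p47], [p45]}: π^{-1}(V) = {p44, p45, p47} ∉ τ ✗.
  V = {[p46]}: π^{-1}(V) = {p46} ∉ τ ✗.
  V = {[p44=p47], [p46]}: π^{-1}(V) = {p44, p46, p47} ∈ τ ✓.
  V = {[p45], [p46]}: π^{-1}(V) = {p45, p46} ∉ τ ✗.
  V = {[p44=p47], [p45], [p46]}: π^{-1}(V) = {p44, p45, p46, p47} ∈ τ ✓.
Open sets in the quotient: τ_Q = {{}, {[p44=p47], [p46]}, {[p44=p47], [p45], [p46]}} (3 elements).


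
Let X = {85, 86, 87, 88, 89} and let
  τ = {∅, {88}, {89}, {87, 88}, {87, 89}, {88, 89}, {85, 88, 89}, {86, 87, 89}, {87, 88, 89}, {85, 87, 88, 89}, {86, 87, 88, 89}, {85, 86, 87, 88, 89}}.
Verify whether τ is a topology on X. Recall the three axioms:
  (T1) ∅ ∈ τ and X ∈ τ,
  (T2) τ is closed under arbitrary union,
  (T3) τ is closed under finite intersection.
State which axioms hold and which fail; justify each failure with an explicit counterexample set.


τ is NOT a topology on X.

Axiom (T1): ∅ ∈ τ? Yes; X ∈ τ? Yes.
Axiom (T2/T3): check pairwise unions and intersections of members of τ.
Counterexample for (T3): {87, 88} ∩ {87, 89} = {87} ∉ τ. Therefore τ is NOT a topology.


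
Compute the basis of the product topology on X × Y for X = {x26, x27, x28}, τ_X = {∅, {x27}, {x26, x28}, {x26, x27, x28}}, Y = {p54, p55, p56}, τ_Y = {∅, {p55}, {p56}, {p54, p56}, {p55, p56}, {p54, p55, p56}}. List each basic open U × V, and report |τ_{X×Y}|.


Basis B = {∅ × ∅, {x27} × {p55}, {x27} × {p56}, {x26, x28} × {p55}, {x26, x28} × {p56}, {x27} × {p54, p56}, {x27} × {p55, p56}, {x26, x27, x28} × {p55}, {x26, x27, x28} × {p56}, {x27} × {p54, p55, p56}, {x26, x28} × {p54, p56}, {x26, x28} × {p55, p56}, {x26, x28} × {p54, p55, p56}, {x26, x27, x28} × {p54, p56}, {x26, x27, x28} × {p55, p56}, {x26, x27, x28} × {p54, p55, p56}}; |τ_{X×Y}| = 36.

Enumerate products U × V with U ∈ τ_X, V ∈ τ_Y (deduplicated):
  ∅ × ∅ = {} (∅)
  {x27} × {p55} = {(x27,p55)}
  {x27} × {p56} = {(x27,p56)}
  {x26, x28} × {p55} = {(x26,p55), (x28,p55)}
  {x26, x28} × {p56} = {(x26,p56), (x28,p56)}
  {x27} × {p54, p56} = {(x27,p54), (x27,p56)}
  {x27} × {p55, p56} = {(x27,p55), (x27,p56)}
  {x26, x27, x28} × {p55} = {(x26,p55), (x27,p55), (x28,p55)}
  {x26, x27, x28} × {p56} = {(x26,p56), (x27,p56), (x28,p56)}
  {x27} × {p54, p55, p56} = {(x27,p54), (x27,p55), (x27,p56)}
  {x26, x28} × {p54, p56} = {(x26,p54), (x26,p56), (x28,p54), (x28,p56)}
  {x26, x28} × {p55, p56} = {(x26,p55), (x26,p56), (x28,p55), (x28,p56)}
  {x26, x28} × {p54, p55, p56} = {(x26,p54), (x26,p55), (x26,p56), (x28,p54), (x28,p55), (x28,p56)}
  {x26, x27, x28} × {p54, p56} = {(x26,p54), (x26,p56), (x27,p54), (x27,p56), (x28,p54), (x28,p56)}
  {x26, x27, x28} × {p55, p56} = {(x26,p55), (x26,p56), (x27,p55), (x27,p56), (x28,p55), (x28,p56)}
  {x26, x27, x28} × {p54, p55, p56} = {(x26,p54), (x26,p55), (x26,p56), (x27,p54), (x27,p55), (x27,p56), (x28,p54), (x28,p55), (x28,p56)}
These 16 distinct sets form the basis B.
Close under arbitrary unions to get τ_{X×Y}; counting gives |τ_{X×Y}| = 36.


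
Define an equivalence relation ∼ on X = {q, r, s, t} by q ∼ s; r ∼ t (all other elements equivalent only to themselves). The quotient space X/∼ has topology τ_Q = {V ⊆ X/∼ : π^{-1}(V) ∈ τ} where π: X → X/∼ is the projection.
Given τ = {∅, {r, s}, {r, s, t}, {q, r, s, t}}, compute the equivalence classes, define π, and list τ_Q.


X/∼ = {[q=s], [r=t]}; |τ_Q| = 2.

Equivalence classes: [q=s], [r=t].
Quotient map π: X → X/∼ sends q ↦ [q=s], r ↦ [r=t], s ↦ [q=s], t ↦ [r=t].
For each subset V ⊆ X/∼, compute π^{-1}(V) ⊆ X and check whether π^{-1}(V) ∈ τ. V is open in τ_Q iff π^{-1}(V) ∈ τ.
  V = {}: π^{-1}(V) = ∅ ∈ τ ✓.
  V = {[q=s]}: π^{-1}(V) = {q, s} ∉ τ ✗.
  V = {[r=t]}: π^{-1}(V) = {r, t} ∉ τ ✗.
  V = {[q=s], [r=t]}: π^{-1}(V) = {q, r, s, t} ∈ τ ✓.
Open sets in the quotient: τ_Q = {{}, {[q=s], [r=t]}} (2 elements).


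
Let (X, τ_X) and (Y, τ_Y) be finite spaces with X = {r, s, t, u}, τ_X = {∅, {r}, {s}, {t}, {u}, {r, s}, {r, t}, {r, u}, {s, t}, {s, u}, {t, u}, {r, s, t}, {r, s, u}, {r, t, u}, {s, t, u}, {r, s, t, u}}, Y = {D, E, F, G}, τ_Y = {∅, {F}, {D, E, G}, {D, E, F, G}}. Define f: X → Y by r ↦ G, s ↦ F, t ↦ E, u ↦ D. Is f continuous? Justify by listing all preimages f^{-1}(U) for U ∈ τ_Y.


f IS continuous.

Compute f^{-1}(U) for each U ∈ τ_Y:
  U = ∅: f^{-1}(U) = ∅ ∈ τ_X ✓.
  U = {F}: f^{-1}(U) = {s} ∈ τ_X ✓.
  U = {D, E, G}: f^{-1}(U) = {r, t, u} ∈ τ_X ✓.
  U = {D, E, F, G}: f^{-1}(U) = {r, s, t, u} ∈ τ_X ✓.
Every preimage lies in τ_X, so f IS continuous.


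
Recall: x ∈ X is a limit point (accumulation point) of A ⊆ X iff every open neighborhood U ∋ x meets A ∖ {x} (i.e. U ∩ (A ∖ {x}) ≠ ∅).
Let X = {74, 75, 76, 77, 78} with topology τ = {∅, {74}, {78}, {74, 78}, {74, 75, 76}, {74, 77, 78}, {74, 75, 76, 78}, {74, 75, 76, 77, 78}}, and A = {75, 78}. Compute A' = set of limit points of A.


A' = {76, 77}

For each x ∈ X, list the open sets U ∈ τ with x ∈ U, then check whether U ∩ (A ∖ {x}) ≠ ∅ for every such U.
  x = 74: open {74} ∋ x has {74} ∩ (A ∖ {74}) = ∅, so x is NOT a limit point.
  x = 75: open {74, 75, 76} ∋ x has {74, 75, 76} ∩ (A ∖ {75}) = ∅, so x is NOT a limit point.
  x = 76: opens ∋ x are {74, 75, 76}, {74, 75, 76, 78}, {74, 75, 76, 77, 78}; each meets A ∖ {76}, so x IS a limit point.
  x = 77: opens ∋ x are {74, 77, 78}, {74, 75, 76, 77, 78}; each meets A ∖ {77}, so x IS a limit point.
  x = 78: open {78} ∋ x has {78} ∩ (A ∖ {78}) = ∅, so x is NOT a limit point.
Collecting: A' = {76, 77}.


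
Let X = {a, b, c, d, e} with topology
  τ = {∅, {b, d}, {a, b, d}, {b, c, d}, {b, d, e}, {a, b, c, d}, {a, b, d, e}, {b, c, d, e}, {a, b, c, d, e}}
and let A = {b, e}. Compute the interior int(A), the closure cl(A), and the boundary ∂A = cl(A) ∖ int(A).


int(A) = ∅, cl(A) = {a, b, c, d, e}, ∂A = {a, b, c, d, e}.

Closed sets in (X, τ) are complements of opens:
  closed(X, τ) = {∅, {a}, {c}, {e}, {a, c}, {a, e}, {c, e}, {a, c, e}, {a, b, c, d, e}}.
int(A) = ⋃ {U ∈ τ : U ⊆ A}. Opens contained in A: ∅.
Taking the union of these: int(A) = ∅.
cl(A) = ⋂ {C closed : A ⊆ C}. Closed sets containing A: {a, b, c, d, e}.
Intersecting these: cl(A) = {a, b, c, d, e}.
∂A = cl(A) ∖ int(A) = {a, b, c, d, e} ∖ ∅ = {a, b, c, d, e}.


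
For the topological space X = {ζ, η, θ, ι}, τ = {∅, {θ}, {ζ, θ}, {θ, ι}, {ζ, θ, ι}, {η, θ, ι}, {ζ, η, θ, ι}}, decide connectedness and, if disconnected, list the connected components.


(X, τ) is connected.

Find clopen sets (U ∈ τ with X ∖ U ∈ τ):
  U = ∅, X ∖ U = {ζ, η, θ, ι} — both open, so U is clopen.
  U = {ζ, η, θ, ι}, X ∖ U = ∅ — both open, so U is clopen.
Only trivial clopens (∅ and X) exist, so (X, τ) is connected.
Compute connected components by grouping points that agree on all clopens:
  component: {ζ, η, θ, ι}


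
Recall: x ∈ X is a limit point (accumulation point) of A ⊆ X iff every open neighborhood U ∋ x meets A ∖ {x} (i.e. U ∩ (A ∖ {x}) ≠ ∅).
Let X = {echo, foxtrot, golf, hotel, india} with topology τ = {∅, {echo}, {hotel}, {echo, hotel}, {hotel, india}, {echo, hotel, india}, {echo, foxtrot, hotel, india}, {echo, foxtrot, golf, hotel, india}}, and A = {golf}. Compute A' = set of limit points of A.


A' = ∅

For each x ∈ X, list the open sets U ∈ τ with x ∈ U, then check whether U ∩ (A ∖ {x}) ≠ ∅ for every such U.
  x = echo: open {echo} ∋ x has {echo} ∩ (A ∖ {echo}) = ∅, so x is NOT a limit point.
  x = foxtrot: open {echo, foxtrot, hotel, india} ∋ x has {echo, foxtrot, hotel, india} ∩ (A ∖ {foxtrot}) = ∅, so x is NOT a limit point.
  x = golf: open {echo, foxtrot, golf, hotel, india} ∋ x has {echo, foxtrot, golf, hotel, india} ∩ (A ∖ {golf}) = ∅, so x is NOT a limit point.
  x = hotel: open {hotel} ∋ x has {hotel} ∩ (A ∖ {hotel}) = ∅, so x is NOT a limit point.
  x = india: open {hotel, india} ∋ x has {hotel, india} ∩ (A ∖ {india}) = ∅, so x is NOT a limit point.
Collecting: A' = ∅.


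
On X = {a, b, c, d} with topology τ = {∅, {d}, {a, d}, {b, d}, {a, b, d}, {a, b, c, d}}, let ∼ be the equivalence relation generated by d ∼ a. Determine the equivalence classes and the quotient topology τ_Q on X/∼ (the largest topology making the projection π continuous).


X/∼ = {[a=d], [b], [c]}; |τ_Q| = 4.

Equivalence classes: [a=d], [b], [c].
Quotient map π: X → X/∼ sends a ↦ [a=d], b ↦ [b], c ↦ [c], d ↦ [a=d].
For each subset V ⊆ X/∼, compute π^{-1}(V) ⊆ X and check whether π^{-1}(V) ∈ τ. V is open in τ_Q iff π^{-1}(V) ∈ τ.
  V = {}: π^{-1}(V) = ∅ ∈ τ ✓.
  V = {[a=d]}: π^{-1}(V) = {a, d} ∈ τ ✓.
  V = {[b]}: π^{-1}(V) = {b} ∉ τ ✗.
  V = {[a=d], [b]}: π^{-1}(V) = {a, b, d} ∈ τ ✓.
  V = {[c]}: π^{-1}(V) = {c} ∉ τ ✗.
  V = {[a=d], [c]}: π^{-1}(V) = {a, c, d} ∉ τ ✗.
  V = {[b], [c]}: π^{-1}(V) = {b, c} ∉ τ ✗.
  V = {[a=d], [b], [c]}: π^{-1}(V) = {a, b, c, d} ∈ τ ✓.
Open sets in the quotient: τ_Q = {{}, {[a=d]}, {[a=d], [b]}, {[a=d], [b], [c]}} (4 elements).
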